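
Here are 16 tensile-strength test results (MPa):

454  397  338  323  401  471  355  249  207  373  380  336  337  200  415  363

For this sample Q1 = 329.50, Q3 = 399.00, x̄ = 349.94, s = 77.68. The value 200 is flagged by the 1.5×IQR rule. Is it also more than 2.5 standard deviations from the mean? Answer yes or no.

no

z = (200 − 349.94) / 77.68 = -1.93.
|z| = 1.93 ≤ 2.5.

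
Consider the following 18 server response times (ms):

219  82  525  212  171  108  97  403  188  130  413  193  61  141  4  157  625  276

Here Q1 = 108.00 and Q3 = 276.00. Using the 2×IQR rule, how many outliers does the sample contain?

IQR = 168.00; fences at 108.00 − 336.00 = -228.00 and 276.00 + 336.00 = 612.00.
Outside the cutoffs: 625.

1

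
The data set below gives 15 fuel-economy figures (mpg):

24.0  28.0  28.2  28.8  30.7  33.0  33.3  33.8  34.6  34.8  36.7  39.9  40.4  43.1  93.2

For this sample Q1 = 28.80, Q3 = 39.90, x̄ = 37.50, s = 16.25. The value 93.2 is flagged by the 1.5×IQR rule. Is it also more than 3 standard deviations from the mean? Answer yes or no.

yes

z = (93.2 − 37.50) / 16.25 = 3.43.
|z| = 3.43 > 3.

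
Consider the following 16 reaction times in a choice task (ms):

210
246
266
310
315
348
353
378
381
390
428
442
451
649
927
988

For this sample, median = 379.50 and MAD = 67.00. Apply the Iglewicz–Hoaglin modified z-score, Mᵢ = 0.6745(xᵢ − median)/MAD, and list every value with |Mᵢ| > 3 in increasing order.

|Mᵢ| > 3 ⇔ |xᵢ − 379.50| > 3·67.00/0.6745 = 298.00.
So outliers lie outside [81.50, 677.50].
927: M = 5.51 → outlier.
988: M = 6.13 → outlier.

927, 988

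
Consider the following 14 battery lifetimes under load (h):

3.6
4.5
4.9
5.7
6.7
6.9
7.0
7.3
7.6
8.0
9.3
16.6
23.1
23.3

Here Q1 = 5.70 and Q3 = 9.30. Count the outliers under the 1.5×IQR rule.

3

IQR = 3.60; fences at 5.70 − 5.40 = 0.30 and 9.30 + 5.40 = 14.70.
Outside the cutoffs: 16.6, 23.1, 23.3.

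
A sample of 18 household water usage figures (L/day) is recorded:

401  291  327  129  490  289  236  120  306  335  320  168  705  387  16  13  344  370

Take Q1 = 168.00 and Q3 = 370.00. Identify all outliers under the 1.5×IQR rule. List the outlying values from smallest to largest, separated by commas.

IQR = Q3 − Q1 = 370.00 − 168.00 = 202.00.
Lower fence = Q1 − 1.5·IQR = 168.00 − 303.00 = -135.00.
Upper fence = Q3 + 1.5·IQR = 370.00 + 303.00 = 673.00.
705 > 673.00 → outlier.
All remaining values lie within [-135.00, 673.00].

705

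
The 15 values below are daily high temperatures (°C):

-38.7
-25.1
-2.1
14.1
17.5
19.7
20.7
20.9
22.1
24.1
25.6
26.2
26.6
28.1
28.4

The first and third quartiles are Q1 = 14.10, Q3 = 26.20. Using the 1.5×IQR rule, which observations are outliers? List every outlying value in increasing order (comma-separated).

IQR = Q3 − Q1 = 26.20 − 14.10 = 12.10.
Lower fence = Q1 − 1.5·IQR = 14.10 − 18.15 = -4.05.
Upper fence = Q3 + 1.5·IQR = 26.20 + 18.15 = 44.35.
-38.7 < -4.05 → outlier.
-25.1 < -4.05 → outlier.
All remaining values lie within [-4.05, 44.35].

-38.7, -25.1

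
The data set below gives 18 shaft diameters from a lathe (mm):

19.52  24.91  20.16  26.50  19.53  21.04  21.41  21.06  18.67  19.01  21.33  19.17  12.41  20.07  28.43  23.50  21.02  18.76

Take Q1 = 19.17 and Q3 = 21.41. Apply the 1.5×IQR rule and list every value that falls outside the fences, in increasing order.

12.41, 24.91, 26.50, 28.43

IQR = Q3 − Q1 = 21.41 − 19.17 = 2.24.
Lower fence = Q1 − 1.5·IQR = 19.17 − 3.36 = 15.81.
Upper fence = Q3 + 1.5·IQR = 21.41 + 3.36 = 24.77.
12.41 < 15.81 → outlier.
24.91 > 24.77 → outlier.
26.50 > 24.77 → outlier.
28.43 > 24.77 → outlier.
All remaining values lie within [15.81, 24.77].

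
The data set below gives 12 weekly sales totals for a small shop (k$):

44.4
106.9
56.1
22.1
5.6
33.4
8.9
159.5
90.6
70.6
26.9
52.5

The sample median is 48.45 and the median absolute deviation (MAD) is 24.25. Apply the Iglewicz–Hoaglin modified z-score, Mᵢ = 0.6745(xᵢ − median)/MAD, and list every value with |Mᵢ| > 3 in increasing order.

|Mᵢ| > 3 ⇔ |xᵢ − 48.45| > 3·24.25/0.6745 = 107.86.
So outliers lie outside [-59.41, 156.31].
159.5: M = 3.09 → outlier.

159.5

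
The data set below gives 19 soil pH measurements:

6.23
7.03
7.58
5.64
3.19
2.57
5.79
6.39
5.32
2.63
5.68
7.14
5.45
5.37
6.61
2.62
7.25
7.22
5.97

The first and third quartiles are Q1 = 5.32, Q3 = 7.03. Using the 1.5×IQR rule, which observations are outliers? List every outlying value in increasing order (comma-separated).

IQR = Q3 − Q1 = 7.03 − 5.32 = 1.71.
Lower fence = Q1 − 1.5·IQR = 5.32 − 2.565 = 2.755.
Upper fence = Q3 + 1.5·IQR = 7.03 + 2.565 = 9.595.
2.57 < 2.755 → outlier.
2.62 < 2.755 → outlier.
2.63 < 2.755 → outlier.
All remaining values lie within [2.755, 9.595].

2.57, 2.62, 2.63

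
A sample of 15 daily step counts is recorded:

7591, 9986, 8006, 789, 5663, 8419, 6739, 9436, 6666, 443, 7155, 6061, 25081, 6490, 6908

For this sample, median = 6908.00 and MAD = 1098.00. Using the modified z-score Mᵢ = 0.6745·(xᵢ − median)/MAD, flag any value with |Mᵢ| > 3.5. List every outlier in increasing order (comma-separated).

|Mᵢ| > 3.5 ⇔ |xᵢ − 6908.00| > 3.5·1098.00/0.6745 = 5697.55.
So outliers lie outside [1210.45, 12605.55].
443: M = -3.97 → outlier.
789: M = -3.76 → outlier.
25081: M = 11.16 → outlier.

443, 789, 25081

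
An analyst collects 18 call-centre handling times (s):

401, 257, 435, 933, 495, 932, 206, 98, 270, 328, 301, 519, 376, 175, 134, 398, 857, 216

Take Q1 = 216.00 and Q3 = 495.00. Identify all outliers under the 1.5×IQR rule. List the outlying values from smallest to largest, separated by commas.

932, 933

IQR = Q3 − Q1 = 495.00 − 216.00 = 279.00.
Lower fence = Q1 − 1.5·IQR = 216.00 − 418.50 = -202.50.
Upper fence = Q3 + 1.5·IQR = 495.00 + 418.50 = 913.50.
932 > 913.50 → outlier.
933 > 913.50 → outlier.
All remaining values lie within [-202.50, 913.50].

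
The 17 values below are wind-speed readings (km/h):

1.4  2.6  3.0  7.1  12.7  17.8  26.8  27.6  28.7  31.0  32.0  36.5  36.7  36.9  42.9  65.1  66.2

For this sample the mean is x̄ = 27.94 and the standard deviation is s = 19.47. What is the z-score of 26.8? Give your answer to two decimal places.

z = (26.8 − 27.94) / 19.47 = -0.06.

-0.06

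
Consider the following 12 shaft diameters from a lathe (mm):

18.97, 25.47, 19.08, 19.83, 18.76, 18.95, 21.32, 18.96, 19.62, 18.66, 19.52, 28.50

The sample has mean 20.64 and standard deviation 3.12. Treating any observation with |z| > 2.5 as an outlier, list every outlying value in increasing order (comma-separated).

28.50

Cutoffs at x̄ ± 2.5s: 20.64 ± 2.5·3.12 = [12.84, 28.44].
28.50: z = 2.52, |z| > 2.5 → outlier.
Every other value lies within [12.84, 28.44].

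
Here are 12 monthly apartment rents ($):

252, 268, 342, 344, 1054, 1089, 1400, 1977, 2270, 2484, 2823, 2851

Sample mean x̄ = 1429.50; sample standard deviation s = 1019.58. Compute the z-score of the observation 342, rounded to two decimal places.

z = (342 − 1429.50) / 1019.58 = -1.07.

-1.07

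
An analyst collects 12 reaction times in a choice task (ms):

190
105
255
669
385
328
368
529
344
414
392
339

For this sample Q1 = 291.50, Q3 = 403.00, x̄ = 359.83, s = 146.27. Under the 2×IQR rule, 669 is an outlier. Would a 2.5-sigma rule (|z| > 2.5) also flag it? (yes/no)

no

z = (669 − 359.83) / 146.27 = 2.11.
|z| = 2.11 ≤ 2.5.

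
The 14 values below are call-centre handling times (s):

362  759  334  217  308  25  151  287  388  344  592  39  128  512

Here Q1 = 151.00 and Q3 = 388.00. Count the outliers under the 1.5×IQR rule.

IQR = 237.00; fences at 151.00 − 355.50 = -204.50 and 388.00 + 355.50 = 743.50.
Outside the cutoffs: 759.

1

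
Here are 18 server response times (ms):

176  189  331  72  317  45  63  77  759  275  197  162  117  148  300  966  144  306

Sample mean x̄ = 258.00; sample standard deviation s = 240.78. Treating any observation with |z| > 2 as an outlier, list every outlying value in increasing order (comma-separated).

759, 966

Cutoffs at x̄ ± 2s: 258.00 ± 2·240.78 = [-223.56, 739.56].
759: z = 2.08, |z| > 2 → outlier.
966: z = 2.94, |z| > 2 → outlier.
Every other value lies within [-223.56, 739.56].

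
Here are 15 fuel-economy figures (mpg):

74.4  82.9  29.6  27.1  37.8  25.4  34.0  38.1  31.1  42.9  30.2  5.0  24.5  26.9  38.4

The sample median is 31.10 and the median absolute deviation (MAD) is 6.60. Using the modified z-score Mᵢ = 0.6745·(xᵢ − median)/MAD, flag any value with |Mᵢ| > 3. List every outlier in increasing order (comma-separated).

74.4, 82.9

|Mᵢ| > 3 ⇔ |xᵢ − 31.10| > 3·6.60/0.6745 = 29.36.
So outliers lie outside [1.74, 60.46].
74.4: M = 4.43 → outlier.
82.9: M = 5.29 → outlier.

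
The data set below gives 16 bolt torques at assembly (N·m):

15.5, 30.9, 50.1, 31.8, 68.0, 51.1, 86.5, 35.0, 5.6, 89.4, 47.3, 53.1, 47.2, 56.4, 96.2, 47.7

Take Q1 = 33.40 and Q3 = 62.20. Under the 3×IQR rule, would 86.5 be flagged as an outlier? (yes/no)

IQR = Q3 − Q1 = 62.20 − 33.40 = 28.80.
Lower fence = Q1 − 3·IQR = 33.40 − 86.40 = -53.00.
Upper fence = Q3 + 3·IQR = 62.20 + 86.40 = 148.60.
86.5 lies within [-53.00, 148.60].

no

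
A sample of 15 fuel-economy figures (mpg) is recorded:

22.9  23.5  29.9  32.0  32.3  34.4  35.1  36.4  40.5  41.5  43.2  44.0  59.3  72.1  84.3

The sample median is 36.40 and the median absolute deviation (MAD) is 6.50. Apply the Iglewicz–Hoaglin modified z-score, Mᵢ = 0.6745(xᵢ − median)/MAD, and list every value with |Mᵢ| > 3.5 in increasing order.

72.1, 84.3

|Mᵢ| > 3.5 ⇔ |xᵢ − 36.40| > 3.5·6.50/0.6745 = 33.73.
So outliers lie outside [2.67, 70.13].
72.1: M = 3.70 → outlier.
84.3: M = 4.97 → outlier.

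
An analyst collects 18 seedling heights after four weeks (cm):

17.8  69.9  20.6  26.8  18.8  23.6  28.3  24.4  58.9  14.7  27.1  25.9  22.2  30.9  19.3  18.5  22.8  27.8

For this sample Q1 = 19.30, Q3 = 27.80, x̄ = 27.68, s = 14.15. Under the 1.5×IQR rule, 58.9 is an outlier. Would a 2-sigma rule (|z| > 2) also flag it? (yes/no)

z = (58.9 − 27.68) / 14.15 = 2.21.
|z| = 2.21 > 2.

yes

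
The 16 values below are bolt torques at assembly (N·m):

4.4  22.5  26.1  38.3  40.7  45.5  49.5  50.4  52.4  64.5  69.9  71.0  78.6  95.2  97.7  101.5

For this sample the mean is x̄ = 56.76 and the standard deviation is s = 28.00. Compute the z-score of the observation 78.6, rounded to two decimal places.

z = (78.6 − 56.76) / 28.00 = 0.78.

0.78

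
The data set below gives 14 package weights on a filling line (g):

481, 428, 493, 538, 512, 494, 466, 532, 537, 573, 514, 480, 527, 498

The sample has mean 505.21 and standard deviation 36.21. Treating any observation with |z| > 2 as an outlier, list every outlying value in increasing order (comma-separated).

Cutoffs at x̄ ± 2s: 505.21 ± 2·36.21 = [432.79, 577.63].
428: z = -2.13, |z| > 2 → outlier.
Every other value lies within [432.79, 577.63].

428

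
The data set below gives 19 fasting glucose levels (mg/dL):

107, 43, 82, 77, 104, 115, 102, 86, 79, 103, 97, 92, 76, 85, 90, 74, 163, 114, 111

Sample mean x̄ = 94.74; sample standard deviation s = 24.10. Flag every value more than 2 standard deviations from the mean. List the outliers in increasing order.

Cutoffs at x̄ ± 2s: 94.74 ± 2·24.10 = [46.54, 142.94].
43: z = -2.15, |z| > 2 → outlier.
163: z = 2.83, |z| > 2 → outlier.
Every other value lies within [46.54, 142.94].

43, 163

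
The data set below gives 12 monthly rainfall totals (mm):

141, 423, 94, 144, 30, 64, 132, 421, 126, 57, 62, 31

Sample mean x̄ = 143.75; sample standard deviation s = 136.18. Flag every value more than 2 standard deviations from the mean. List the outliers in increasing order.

421, 423

Cutoffs at x̄ ± 2s: 143.75 ± 2·136.18 = [-128.61, 416.11].
421: z = 2.04, |z| > 2 → outlier.
423: z = 2.05, |z| > 2 → outlier.
Every other value lies within [-128.61, 416.11].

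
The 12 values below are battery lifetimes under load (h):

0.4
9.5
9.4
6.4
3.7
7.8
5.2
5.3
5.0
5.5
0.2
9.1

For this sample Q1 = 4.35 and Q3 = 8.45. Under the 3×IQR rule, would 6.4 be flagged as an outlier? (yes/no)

IQR = Q3 − Q1 = 8.45 − 4.35 = 4.10.
Lower fence = Q1 − 3·IQR = 4.35 − 12.30 = -7.95.
Upper fence = Q3 + 3·IQR = 8.45 + 12.30 = 20.75.
6.4 lies within [-7.95, 20.75].

no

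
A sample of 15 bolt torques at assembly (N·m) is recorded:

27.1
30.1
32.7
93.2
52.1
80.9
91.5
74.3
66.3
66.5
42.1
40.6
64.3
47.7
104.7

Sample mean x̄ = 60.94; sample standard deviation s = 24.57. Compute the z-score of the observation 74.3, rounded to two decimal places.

z = (74.3 − 60.94) / 24.57 = 0.54.

0.54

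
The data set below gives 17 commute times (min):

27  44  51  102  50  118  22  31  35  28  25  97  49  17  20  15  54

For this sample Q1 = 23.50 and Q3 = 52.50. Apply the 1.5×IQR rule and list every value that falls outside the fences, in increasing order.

IQR = Q3 − Q1 = 52.50 − 23.50 = 29.00.
Lower fence = Q1 − 1.5·IQR = 23.50 − 43.50 = -20.00.
Upper fence = Q3 + 1.5·IQR = 52.50 + 43.50 = 96.00.
97 > 96.00 → outlier.
102 > 96.00 → outlier.
118 > 96.00 → outlier.
All remaining values lie within [-20.00, 96.00].

97, 102, 118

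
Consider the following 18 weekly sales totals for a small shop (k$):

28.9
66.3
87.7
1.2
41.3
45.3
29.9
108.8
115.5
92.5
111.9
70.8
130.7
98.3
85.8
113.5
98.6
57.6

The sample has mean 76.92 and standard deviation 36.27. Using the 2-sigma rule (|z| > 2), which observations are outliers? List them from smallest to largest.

Cutoffs at x̄ ± 2s: 76.92 ± 2·36.27 = [4.38, 149.46].
1.2: z = -2.09, |z| > 2 → outlier.
Every other value lies within [4.38, 149.46].

1.2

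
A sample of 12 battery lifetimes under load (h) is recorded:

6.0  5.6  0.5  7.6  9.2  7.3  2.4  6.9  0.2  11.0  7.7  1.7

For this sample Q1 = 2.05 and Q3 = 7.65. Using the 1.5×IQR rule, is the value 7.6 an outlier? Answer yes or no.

IQR = Q3 − Q1 = 7.65 − 2.05 = 5.60.
Lower fence = Q1 − 1.5·IQR = 2.05 − 8.40 = -6.35.
Upper fence = Q3 + 1.5·IQR = 7.65 + 8.40 = 16.05.
7.6 lies within [-6.35, 16.05].

no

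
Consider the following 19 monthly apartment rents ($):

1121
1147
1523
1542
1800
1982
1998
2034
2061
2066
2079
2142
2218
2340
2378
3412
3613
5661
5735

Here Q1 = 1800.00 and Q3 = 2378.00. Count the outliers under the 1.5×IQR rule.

4

IQR = 578.00; fences at 1800.00 − 867.00 = 933.00 and 2378.00 + 867.00 = 3245.00.
Outside the cutoffs: 3412, 3613, 5661, 5735.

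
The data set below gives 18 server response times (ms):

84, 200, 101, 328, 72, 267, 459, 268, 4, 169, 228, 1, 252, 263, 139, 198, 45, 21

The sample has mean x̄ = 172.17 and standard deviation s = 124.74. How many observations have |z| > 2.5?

0

Cutoffs: x̄ ± 2.5s = [-139.68, 484.02].
Every value lies within the cutoffs.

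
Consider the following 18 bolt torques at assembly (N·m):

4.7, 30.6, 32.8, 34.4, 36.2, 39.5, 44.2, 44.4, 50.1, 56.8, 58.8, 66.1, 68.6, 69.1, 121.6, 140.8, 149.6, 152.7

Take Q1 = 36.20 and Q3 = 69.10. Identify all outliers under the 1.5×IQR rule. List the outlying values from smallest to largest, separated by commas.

IQR = Q3 − Q1 = 69.10 − 36.20 = 32.90.
Lower fence = Q1 − 1.5·IQR = 36.20 − 49.35 = -13.15.
Upper fence = Q3 + 1.5·IQR = 69.10 + 49.35 = 118.45.
121.6 > 118.45 → outlier.
140.8 > 118.45 → outlier.
149.6 > 118.45 → outlier.
152.7 > 118.45 → outlier.
All remaining values lie within [-13.15, 118.45].

121.6, 140.8, 149.6, 152.7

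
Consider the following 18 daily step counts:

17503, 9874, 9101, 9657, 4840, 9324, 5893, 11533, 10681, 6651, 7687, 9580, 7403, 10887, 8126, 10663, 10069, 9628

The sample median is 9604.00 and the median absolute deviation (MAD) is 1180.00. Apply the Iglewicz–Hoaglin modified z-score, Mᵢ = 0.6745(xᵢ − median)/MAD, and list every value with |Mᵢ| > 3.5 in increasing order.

|Mᵢ| > 3.5 ⇔ |xᵢ − 9604.00| > 3.5·1180.00/0.6745 = 6123.05.
So outliers lie outside [3480.95, 15727.05].
17503: M = 4.52 → outlier.

17503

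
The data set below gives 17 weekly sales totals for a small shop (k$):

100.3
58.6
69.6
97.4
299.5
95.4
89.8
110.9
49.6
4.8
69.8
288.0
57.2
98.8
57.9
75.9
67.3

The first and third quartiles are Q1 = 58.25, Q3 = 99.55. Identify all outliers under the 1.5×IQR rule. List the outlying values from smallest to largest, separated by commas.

IQR = Q3 − Q1 = 99.55 − 58.25 = 41.30.
Lower fence = Q1 − 1.5·IQR = 58.25 − 61.95 = -3.70.
Upper fence = Q3 + 1.5·IQR = 99.55 + 61.95 = 161.50.
288.0 > 161.50 → outlier.
299.5 > 161.50 → outlier.
All remaining values lie within [-3.70, 161.50].

288.0, 299.5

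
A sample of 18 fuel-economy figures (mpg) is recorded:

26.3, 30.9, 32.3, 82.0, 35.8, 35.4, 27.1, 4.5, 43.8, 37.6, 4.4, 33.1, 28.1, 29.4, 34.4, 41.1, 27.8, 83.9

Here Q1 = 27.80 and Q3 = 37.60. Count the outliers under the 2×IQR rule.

4

IQR = 9.80; fences at 27.80 − 19.60 = 8.20 and 37.60 + 19.60 = 57.20.
Outside the cutoffs: 4.4, 4.5, 82.0, 83.9.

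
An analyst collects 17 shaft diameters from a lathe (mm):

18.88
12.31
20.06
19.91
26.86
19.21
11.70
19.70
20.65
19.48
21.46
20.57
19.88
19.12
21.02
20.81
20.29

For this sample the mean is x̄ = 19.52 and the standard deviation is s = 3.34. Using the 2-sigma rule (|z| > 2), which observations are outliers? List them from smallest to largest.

11.70, 12.31, 26.86

Cutoffs at x̄ ± 2s: 19.52 ± 2·3.34 = [12.84, 26.20].
11.70: z = -2.34, |z| > 2 → outlier.
12.31: z = -2.16, |z| > 2 → outlier.
26.86: z = 2.20, |z| > 2 → outlier.
Every other value lies within [12.84, 26.20].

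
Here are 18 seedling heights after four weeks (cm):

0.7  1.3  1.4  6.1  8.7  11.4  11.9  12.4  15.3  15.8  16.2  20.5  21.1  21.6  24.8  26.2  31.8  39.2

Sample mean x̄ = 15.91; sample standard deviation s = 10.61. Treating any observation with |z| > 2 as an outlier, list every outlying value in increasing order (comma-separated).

Cutoffs at x̄ ± 2s: 15.91 ± 2·10.61 = [-5.31, 37.13].
39.2: z = 2.20, |z| > 2 → outlier.
Every other value lies within [-5.31, 37.13].

39.2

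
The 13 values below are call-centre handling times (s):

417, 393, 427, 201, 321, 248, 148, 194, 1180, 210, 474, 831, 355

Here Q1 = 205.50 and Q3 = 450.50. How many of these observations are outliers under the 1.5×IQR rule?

IQR = 245.00; fences at 205.50 − 367.50 = -162.00 and 450.50 + 367.50 = 818.00.
Outside the cutoffs: 831, 1180.

2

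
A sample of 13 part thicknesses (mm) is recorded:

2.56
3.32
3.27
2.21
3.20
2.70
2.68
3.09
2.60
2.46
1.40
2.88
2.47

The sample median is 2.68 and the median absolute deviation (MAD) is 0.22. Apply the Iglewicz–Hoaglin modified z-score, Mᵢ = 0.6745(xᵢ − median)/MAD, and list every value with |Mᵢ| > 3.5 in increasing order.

1.40

|Mᵢ| > 3.5 ⇔ |xᵢ − 2.68| > 3.5·0.22/0.6745 = 1.14.
So outliers lie outside [1.54, 3.82].
1.40: M = -3.92 → outlier.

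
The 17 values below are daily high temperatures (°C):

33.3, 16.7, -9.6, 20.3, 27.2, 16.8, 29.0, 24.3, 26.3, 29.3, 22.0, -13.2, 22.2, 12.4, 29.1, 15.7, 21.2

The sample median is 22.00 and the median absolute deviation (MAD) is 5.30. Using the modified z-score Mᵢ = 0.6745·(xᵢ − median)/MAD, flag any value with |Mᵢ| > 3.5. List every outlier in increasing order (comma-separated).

-13.2, -9.6

|Mᵢ| > 3.5 ⇔ |xᵢ − 22.00| > 3.5·5.30/0.6745 = 27.50.
So outliers lie outside [-5.50, 49.50].
-13.2: M = -4.48 → outlier.
-9.6: M = -4.02 → outlier.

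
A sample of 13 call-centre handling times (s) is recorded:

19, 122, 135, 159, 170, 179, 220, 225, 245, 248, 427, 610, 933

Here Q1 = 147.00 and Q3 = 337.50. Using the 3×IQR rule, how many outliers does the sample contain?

1

IQR = 190.50; fences at 147.00 − 571.50 = -424.50 and 337.50 + 571.50 = 909.00.
Outside the cutoffs: 933.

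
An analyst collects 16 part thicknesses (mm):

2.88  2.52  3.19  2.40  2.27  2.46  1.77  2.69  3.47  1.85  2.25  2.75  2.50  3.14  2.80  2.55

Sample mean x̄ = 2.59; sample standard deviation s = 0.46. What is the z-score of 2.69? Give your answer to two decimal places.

z = (2.69 − 2.59) / 0.46 = 0.22.

0.22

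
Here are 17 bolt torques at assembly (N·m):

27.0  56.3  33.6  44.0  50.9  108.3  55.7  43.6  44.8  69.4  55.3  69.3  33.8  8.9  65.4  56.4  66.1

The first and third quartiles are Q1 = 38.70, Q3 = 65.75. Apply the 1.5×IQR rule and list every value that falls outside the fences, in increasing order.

IQR = Q3 − Q1 = 65.75 − 38.70 = 27.05.
Lower fence = Q1 − 1.5·IQR = 38.70 − 40.575 = -1.875.
Upper fence = Q3 + 1.5·IQR = 65.75 + 40.575 = 106.325.
108.3 > 106.325 → outlier.
All remaining values lie within [-1.875, 106.325].

108.3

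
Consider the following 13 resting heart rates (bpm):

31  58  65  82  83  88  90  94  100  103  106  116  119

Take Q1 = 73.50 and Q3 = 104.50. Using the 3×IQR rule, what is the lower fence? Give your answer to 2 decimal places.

-19.50

IQR = Q3 − Q1 = 104.50 − 73.50 = 31.00.
Lower fence = Q1 − 3·IQR = 73.50 − 93.00 = -19.50.
Upper fence = Q3 + 3·IQR = 104.50 + 93.00 = 197.50.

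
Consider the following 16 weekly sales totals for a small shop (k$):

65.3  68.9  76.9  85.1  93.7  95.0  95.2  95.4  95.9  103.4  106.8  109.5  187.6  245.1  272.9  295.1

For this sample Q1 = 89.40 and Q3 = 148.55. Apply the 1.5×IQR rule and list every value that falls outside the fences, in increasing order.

IQR = Q3 − Q1 = 148.55 − 89.40 = 59.15.
Lower fence = Q1 − 1.5·IQR = 89.40 − 88.725 = 0.675.
Upper fence = Q3 + 1.5·IQR = 148.55 + 88.725 = 237.275.
245.1 > 237.275 → outlier.
272.9 > 237.275 → outlier.
295.1 > 237.275 → outlier.
All remaining values lie within [0.675, 237.275].

245.1, 272.9, 295.1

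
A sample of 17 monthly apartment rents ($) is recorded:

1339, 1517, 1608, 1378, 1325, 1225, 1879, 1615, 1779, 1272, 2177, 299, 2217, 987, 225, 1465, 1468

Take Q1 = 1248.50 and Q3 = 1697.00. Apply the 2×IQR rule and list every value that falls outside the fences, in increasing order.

225, 299

IQR = Q3 − Q1 = 1697.00 − 1248.50 = 448.50.
Lower fence = Q1 − 2·IQR = 1248.50 − 897.00 = 351.50.
Upper fence = Q3 + 2·IQR = 1697.00 + 897.00 = 2594.00.
225 < 351.50 → outlier.
299 < 351.50 → outlier.
All remaining values lie within [351.50, 2594.00].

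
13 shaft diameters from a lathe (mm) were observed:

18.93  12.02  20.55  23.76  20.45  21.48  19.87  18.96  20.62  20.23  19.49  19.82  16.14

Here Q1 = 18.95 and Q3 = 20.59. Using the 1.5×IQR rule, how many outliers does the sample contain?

3

IQR = 1.64; fences at 18.95 − 2.46 = 16.49 and 20.59 + 2.46 = 23.05.
Outside the cutoffs: 12.02, 16.14, 23.76.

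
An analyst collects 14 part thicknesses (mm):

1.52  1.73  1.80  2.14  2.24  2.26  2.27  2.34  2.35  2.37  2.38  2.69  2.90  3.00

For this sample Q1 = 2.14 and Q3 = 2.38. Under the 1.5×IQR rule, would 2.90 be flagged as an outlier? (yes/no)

yes

IQR = Q3 − Q1 = 2.38 − 2.14 = 0.24.
Lower fence = Q1 − 1.5·IQR = 2.14 − 0.36 = 1.78.
Upper fence = Q3 + 1.5·IQR = 2.38 + 0.36 = 2.74.
2.90 lies above the upper fence.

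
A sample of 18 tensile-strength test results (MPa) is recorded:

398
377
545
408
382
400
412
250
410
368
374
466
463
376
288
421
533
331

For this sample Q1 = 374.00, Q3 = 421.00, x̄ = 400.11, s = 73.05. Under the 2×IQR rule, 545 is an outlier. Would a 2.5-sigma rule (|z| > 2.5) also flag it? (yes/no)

z = (545 − 400.11) / 73.05 = 1.98.
|z| = 1.98 ≤ 2.5.

no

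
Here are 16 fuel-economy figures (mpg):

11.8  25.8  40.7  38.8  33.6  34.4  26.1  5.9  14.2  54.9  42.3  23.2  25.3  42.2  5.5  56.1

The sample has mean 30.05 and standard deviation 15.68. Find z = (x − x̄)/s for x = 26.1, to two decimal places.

z = (26.1 − 30.05) / 15.68 = -0.25.

-0.25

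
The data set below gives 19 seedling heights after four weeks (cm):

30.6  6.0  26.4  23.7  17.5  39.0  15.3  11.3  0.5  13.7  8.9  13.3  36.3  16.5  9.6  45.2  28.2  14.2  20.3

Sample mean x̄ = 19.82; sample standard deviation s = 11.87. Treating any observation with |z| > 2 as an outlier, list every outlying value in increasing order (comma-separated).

Cutoffs at x̄ ± 2s: 19.82 ± 2·11.87 = [-3.92, 43.56].
45.2: z = 2.14, |z| > 2 → outlier.
Every other value lies within [-3.92, 43.56].

45.2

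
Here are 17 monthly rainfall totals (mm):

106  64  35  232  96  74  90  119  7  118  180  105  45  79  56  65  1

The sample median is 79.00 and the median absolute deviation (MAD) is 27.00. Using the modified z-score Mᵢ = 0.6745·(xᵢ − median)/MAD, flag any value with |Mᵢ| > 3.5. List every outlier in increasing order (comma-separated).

|Mᵢ| > 3.5 ⇔ |xᵢ − 79.00| > 3.5·27.00/0.6745 = 140.10.
So outliers lie outside [-61.10, 219.10].
232: M = 3.82 → outlier.

232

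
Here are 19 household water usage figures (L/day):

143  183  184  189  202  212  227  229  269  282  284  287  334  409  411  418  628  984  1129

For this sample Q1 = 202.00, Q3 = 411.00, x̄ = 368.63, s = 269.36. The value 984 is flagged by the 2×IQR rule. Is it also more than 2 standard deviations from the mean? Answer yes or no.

z = (984 − 368.63) / 269.36 = 2.28.
|z| = 2.28 > 2.

yes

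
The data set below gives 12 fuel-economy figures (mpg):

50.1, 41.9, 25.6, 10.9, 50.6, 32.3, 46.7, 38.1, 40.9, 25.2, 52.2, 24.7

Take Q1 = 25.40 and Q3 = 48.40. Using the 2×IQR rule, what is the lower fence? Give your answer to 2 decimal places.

-20.60

IQR = Q3 − Q1 = 48.40 − 25.40 = 23.00.
Lower fence = Q1 − 2·IQR = 25.40 − 46.00 = -20.60.
Upper fence = Q3 + 2·IQR = 48.40 + 46.00 = 94.40.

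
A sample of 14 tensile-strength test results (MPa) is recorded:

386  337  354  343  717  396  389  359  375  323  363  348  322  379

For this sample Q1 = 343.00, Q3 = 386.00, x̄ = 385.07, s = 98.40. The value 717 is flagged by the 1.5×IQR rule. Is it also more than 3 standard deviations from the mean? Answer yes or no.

yes

z = (717 − 385.07) / 98.40 = 3.37.
|z| = 3.37 > 3.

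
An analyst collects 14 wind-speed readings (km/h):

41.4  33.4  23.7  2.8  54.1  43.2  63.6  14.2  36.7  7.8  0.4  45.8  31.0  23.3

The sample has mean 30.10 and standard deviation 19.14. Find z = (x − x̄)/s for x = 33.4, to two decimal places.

z = (33.4 − 30.10) / 19.14 = 0.17.

0.17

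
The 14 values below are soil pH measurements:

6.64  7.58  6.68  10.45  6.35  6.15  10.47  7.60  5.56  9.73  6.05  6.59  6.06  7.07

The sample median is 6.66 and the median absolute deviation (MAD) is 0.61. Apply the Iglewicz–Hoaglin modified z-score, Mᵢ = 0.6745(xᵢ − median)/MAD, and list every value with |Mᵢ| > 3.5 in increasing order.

|Mᵢ| > 3.5 ⇔ |xᵢ − 6.66| > 3.5·0.61/0.6745 = 3.17.
So outliers lie outside [3.49, 9.83].
10.45: M = 4.19 → outlier.
10.47: M = 4.21 → outlier.

10.45, 10.47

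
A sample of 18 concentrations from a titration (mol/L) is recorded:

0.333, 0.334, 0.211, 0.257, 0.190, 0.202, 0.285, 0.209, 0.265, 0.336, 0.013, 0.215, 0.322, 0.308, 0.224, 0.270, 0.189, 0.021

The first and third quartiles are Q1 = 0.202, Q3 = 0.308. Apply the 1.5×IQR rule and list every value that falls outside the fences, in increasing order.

0.013, 0.021

IQR = Q3 − Q1 = 0.308 − 0.202 = 0.106.
Lower fence = Q1 − 1.5·IQR = 0.202 − 0.159 = 0.043.
Upper fence = Q3 + 1.5·IQR = 0.308 + 0.159 = 0.467.
0.013 < 0.043 → outlier.
0.021 < 0.043 → outlier.
All remaining values lie within [0.043, 0.467].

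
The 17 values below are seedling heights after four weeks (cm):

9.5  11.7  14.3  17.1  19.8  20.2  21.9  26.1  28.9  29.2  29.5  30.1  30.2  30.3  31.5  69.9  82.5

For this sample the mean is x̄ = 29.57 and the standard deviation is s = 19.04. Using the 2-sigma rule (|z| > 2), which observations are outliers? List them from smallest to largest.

Cutoffs at x̄ ± 2s: 29.57 ± 2·19.04 = [-8.51, 67.65].
69.9: z = 2.12, |z| > 2 → outlier.
82.5: z = 2.78, |z| > 2 → outlier.
Every other value lies within [-8.51, 67.65].

69.9, 82.5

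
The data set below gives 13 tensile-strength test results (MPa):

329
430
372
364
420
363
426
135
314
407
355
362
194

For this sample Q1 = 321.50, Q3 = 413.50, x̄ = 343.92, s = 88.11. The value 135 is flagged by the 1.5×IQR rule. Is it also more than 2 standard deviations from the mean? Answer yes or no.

z = (135 − 343.92) / 88.11 = -2.37.
|z| = 2.37 > 2.

yes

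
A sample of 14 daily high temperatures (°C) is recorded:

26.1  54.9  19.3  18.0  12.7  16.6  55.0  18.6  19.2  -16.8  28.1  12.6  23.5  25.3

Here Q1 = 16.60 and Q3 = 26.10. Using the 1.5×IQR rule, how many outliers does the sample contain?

3

IQR = 9.50; fences at 16.60 − 14.25 = 2.35 and 26.10 + 14.25 = 40.35.
Outside the cutoffs: -16.8, 54.9, 55.0.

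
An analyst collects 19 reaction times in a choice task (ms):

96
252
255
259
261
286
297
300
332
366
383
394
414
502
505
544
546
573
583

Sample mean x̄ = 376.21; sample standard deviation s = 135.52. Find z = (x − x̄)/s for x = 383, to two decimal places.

0.05

z = (383 − 376.21) / 135.52 = 0.05.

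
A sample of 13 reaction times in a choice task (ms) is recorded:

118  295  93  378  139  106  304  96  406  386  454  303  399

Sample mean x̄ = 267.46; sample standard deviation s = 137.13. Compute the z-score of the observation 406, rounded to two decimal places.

z = (406 − 267.46) / 137.13 = 1.01.

1.01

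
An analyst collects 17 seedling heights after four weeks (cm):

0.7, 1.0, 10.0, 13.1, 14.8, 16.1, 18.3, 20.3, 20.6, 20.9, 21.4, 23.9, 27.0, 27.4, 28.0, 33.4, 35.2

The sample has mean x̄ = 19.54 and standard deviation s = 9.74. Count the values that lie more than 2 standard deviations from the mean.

0

Cutoffs: x̄ ± 2s = [0.06, 39.02].
Every value lies within the cutoffs.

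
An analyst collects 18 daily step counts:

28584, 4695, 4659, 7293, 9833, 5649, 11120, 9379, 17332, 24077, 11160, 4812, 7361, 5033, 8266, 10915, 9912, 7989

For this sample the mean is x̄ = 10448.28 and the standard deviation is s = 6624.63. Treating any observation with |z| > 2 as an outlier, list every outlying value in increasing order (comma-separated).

Cutoffs at x̄ ± 2s: 10448.28 ± 2·6624.63 = [-2800.98, 23697.54].
24077: z = 2.06, |z| > 2 → outlier.
28584: z = 2.74, |z| > 2 → outlier.
Every other value lies within [-2800.98, 23697.54].

24077, 28584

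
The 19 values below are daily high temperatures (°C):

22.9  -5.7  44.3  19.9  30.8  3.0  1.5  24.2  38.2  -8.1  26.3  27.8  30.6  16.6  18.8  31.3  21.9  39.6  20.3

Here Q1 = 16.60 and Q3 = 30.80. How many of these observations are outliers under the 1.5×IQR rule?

2

IQR = 14.20; fences at 16.60 − 21.30 = -4.70 and 30.80 + 21.30 = 52.10.
Outside the cutoffs: -8.1, -5.7.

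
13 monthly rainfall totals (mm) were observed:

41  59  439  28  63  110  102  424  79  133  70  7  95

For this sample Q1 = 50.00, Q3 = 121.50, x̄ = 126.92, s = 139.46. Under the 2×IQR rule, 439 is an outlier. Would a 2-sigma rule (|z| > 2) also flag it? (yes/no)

yes

z = (439 − 126.92) / 139.46 = 2.24.
|z| = 2.24 > 2.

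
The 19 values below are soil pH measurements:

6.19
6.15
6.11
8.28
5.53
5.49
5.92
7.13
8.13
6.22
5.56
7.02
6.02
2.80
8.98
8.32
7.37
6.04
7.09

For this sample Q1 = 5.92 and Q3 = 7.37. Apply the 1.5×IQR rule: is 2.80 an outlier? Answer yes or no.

IQR = Q3 − Q1 = 7.37 − 5.92 = 1.45.
Lower fence = Q1 − 1.5·IQR = 5.92 − 2.175 = 3.745.
Upper fence = Q3 + 1.5·IQR = 7.37 + 2.175 = 9.545.
2.80 lies below the lower fence.

yes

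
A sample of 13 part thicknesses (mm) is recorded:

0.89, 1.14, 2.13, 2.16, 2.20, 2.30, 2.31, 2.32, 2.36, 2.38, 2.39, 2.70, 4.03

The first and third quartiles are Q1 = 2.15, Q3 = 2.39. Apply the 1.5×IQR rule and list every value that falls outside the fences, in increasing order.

IQR = Q3 − Q1 = 2.39 − 2.15 = 0.24.
Lower fence = Q1 − 1.5·IQR = 2.15 − 0.36 = 1.79.
Upper fence = Q3 + 1.5·IQR = 2.39 + 0.36 = 2.75.
0.89 < 1.79 → outlier.
1.14 < 1.79 → outlier.
4.03 > 2.75 → outlier.
All remaining values lie within [1.79, 2.75].

0.89, 1.14, 4.03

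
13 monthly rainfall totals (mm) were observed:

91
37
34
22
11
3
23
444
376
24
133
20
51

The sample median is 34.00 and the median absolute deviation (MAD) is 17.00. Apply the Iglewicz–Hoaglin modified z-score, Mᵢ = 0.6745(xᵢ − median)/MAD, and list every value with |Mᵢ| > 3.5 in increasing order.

|Mᵢ| > 3.5 ⇔ |xᵢ − 34.00| > 3.5·17.00/0.6745 = 88.21.
So outliers lie outside [-54.21, 122.21].
133: M = 3.93 → outlier.
376: M = 13.57 → outlier.
444: M = 16.27 → outlier.

133, 376, 444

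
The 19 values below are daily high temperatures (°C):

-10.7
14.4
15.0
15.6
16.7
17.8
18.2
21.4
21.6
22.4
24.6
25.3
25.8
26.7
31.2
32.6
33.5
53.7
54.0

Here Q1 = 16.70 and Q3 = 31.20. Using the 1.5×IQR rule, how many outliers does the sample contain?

3

IQR = 14.50; fences at 16.70 − 21.75 = -5.05 and 31.20 + 21.75 = 52.95.
Outside the cutoffs: -10.7, 53.7, 54.0.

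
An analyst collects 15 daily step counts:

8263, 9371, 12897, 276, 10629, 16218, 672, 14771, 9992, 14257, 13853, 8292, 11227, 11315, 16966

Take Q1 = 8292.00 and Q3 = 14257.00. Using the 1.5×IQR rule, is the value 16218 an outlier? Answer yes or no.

IQR = Q3 − Q1 = 14257.00 − 8292.00 = 5965.00.
Lower fence = Q1 − 1.5·IQR = 8292.00 − 8947.50 = -655.50.
Upper fence = Q3 + 1.5·IQR = 14257.00 + 8947.50 = 23204.50.
16218 lies within [-655.50, 23204.50].

no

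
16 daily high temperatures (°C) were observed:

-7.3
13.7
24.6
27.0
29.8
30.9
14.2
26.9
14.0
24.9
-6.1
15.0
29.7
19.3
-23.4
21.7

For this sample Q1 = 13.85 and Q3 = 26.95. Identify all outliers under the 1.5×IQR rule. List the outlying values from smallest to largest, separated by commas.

-23.4, -7.3, -6.1

IQR = Q3 − Q1 = 26.95 − 13.85 = 13.10.
Lower fence = Q1 − 1.5·IQR = 13.85 − 19.65 = -5.80.
Upper fence = Q3 + 1.5·IQR = 26.95 + 19.65 = 46.60.
-23.4 < -5.80 → outlier.
-7.3 < -5.80 → outlier.
-6.1 < -5.80 → outlier.
All remaining values lie within [-5.80, 46.60].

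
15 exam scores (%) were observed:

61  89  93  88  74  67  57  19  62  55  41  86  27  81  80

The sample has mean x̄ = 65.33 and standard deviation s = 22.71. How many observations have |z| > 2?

1

Cutoffs: x̄ ± 2s = [19.91, 110.75].
Outside the cutoffs: 19.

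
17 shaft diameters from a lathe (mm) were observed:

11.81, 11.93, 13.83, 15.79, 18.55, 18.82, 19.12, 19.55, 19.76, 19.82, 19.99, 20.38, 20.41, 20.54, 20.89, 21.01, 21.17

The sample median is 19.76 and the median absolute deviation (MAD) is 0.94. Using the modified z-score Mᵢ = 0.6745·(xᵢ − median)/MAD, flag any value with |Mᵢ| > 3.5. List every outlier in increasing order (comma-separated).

11.81, 11.93, 13.83

|Mᵢ| > 3.5 ⇔ |xᵢ − 19.76| > 3.5·0.94/0.6745 = 4.88.
So outliers lie outside [14.88, 24.64].
11.81: M = -5.70 → outlier.
11.93: M = -5.62 → outlier.
13.83: M = -4.26 → outlier.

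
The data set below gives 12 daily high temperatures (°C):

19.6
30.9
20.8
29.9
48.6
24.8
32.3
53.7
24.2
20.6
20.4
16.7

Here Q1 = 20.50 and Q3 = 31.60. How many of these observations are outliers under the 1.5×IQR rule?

IQR = 11.10; fences at 20.50 − 16.65 = 3.85 and 31.60 + 16.65 = 48.25.
Outside the cutoffs: 48.6, 53.7.

2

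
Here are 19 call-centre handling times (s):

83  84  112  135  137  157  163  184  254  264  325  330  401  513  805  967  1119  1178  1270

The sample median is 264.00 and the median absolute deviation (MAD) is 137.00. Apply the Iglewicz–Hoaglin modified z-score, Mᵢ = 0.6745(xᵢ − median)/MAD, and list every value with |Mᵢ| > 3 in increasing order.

|Mᵢ| > 3 ⇔ |xᵢ − 264.00| > 3·137.00/0.6745 = 609.34.
So outliers lie outside [-345.34, 873.34].
967: M = 3.46 → outlier.
1119: M = 4.21 → outlier.
1178: M = 4.50 → outlier.
1270: M = 4.95 → outlier.

967, 1119, 1178, 1270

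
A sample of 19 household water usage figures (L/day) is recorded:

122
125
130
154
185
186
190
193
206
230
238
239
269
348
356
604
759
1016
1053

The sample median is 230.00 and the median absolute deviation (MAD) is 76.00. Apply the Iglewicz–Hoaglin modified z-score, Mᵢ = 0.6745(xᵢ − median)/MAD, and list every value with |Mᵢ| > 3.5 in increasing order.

759, 1016, 1053

|Mᵢ| > 3.5 ⇔ |xᵢ − 230.00| > 3.5·76.00/0.6745 = 394.37.
So outliers lie outside [-164.37, 624.37].
759: M = 4.69 → outlier.
1016: M = 6.98 → outlier.
1053: M = 7.30 → outlier.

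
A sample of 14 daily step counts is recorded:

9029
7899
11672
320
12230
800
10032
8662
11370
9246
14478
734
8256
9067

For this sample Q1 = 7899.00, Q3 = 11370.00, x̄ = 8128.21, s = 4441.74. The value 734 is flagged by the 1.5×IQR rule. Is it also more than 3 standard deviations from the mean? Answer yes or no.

z = (734 − 8128.21) / 4441.74 = -1.66.
|z| = 1.66 ≤ 3.

no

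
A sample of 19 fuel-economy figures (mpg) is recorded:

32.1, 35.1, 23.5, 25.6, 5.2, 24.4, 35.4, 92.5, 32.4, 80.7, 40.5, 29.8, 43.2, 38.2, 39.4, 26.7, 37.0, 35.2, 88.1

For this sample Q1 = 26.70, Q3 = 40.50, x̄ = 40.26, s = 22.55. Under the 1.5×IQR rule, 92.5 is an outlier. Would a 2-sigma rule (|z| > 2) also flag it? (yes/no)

yes

z = (92.5 − 40.26) / 22.55 = 2.32.
|z| = 2.32 > 2.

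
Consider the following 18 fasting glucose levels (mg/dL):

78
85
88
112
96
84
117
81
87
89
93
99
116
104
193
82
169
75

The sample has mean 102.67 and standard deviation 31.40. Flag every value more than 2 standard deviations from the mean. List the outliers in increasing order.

Cutoffs at x̄ ± 2s: 102.67 ± 2·31.40 = [39.87, 165.47].
169: z = 2.11, |z| > 2 → outlier.
193: z = 2.88, |z| > 2 → outlier.
Every other value lies within [39.87, 165.47].

169, 193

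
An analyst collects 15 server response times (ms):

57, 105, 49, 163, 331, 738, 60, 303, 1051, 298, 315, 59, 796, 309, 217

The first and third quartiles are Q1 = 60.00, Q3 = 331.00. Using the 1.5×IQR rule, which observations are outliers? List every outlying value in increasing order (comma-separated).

IQR = Q3 − Q1 = 331.00 − 60.00 = 271.00.
Lower fence = Q1 − 1.5·IQR = 60.00 − 406.50 = -346.50.
Upper fence = Q3 + 1.5·IQR = 331.00 + 406.50 = 737.50.
738 > 737.50 → outlier.
796 > 737.50 → outlier.
1051 > 737.50 → outlier.
All remaining values lie within [-346.50, 737.50].

738, 796, 1051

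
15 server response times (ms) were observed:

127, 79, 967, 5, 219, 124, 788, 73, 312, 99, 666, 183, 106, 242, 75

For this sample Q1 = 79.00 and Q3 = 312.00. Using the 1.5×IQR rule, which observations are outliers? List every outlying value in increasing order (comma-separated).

666, 788, 967

IQR = Q3 − Q1 = 312.00 − 79.00 = 233.00.
Lower fence = Q1 − 1.5·IQR = 79.00 − 349.50 = -270.50.
Upper fence = Q3 + 1.5·IQR = 312.00 + 349.50 = 661.50.
666 > 661.50 → outlier.
788 > 661.50 → outlier.
967 > 661.50 → outlier.
All remaining values lie within [-270.50, 661.50].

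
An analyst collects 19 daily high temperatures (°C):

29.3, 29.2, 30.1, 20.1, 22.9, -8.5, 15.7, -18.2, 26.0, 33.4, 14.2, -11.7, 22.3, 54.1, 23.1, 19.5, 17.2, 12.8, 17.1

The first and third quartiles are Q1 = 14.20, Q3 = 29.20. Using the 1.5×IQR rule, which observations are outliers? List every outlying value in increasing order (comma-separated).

IQR = Q3 − Q1 = 29.20 − 14.20 = 15.00.
Lower fence = Q1 − 1.5·IQR = 14.20 − 22.50 = -8.30.
Upper fence = Q3 + 1.5·IQR = 29.20 + 22.50 = 51.70.
-18.2 < -8.30 → outlier.
-11.7 < -8.30 → outlier.
-8.5 < -8.30 → outlier.
54.1 > 51.70 → outlier.
All remaining values lie within [-8.30, 51.70].

-18.2, -11.7, -8.5, 54.1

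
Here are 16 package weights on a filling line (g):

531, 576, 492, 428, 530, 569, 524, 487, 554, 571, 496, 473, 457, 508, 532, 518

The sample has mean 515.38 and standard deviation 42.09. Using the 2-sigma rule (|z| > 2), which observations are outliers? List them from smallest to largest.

Cutoffs at x̄ ± 2s: 515.38 ± 2·42.09 = [431.20, 599.56].
428: z = -2.08, |z| > 2 → outlier.
Every other value lies within [431.20, 599.56].

428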